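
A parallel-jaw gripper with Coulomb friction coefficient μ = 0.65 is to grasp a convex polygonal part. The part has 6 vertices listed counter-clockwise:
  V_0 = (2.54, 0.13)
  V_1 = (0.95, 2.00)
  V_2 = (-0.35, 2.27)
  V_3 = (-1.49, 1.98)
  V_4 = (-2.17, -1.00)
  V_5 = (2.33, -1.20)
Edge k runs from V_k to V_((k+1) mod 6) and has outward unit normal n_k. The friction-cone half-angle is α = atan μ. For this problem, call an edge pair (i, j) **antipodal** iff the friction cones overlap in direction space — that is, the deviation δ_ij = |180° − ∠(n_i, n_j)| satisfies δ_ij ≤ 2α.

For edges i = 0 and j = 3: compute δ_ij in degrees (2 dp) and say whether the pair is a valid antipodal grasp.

α = atan 0.65 = 33.02°;  2α = 66.05°
edge 0: e_0 = (-1.59, +1.87);  n_0 = (+0.7618, +0.6478)
edge 3: e_3 = (-0.68, -2.98);  n_3 = (-0.9749, +0.2225)
∠(n_0, n_3) = 126.77°
δ = |180° − 126.77°| = 53.23°
53.23° ≤ 2α = 66.05°  →  valid

δ = 53.23°, valid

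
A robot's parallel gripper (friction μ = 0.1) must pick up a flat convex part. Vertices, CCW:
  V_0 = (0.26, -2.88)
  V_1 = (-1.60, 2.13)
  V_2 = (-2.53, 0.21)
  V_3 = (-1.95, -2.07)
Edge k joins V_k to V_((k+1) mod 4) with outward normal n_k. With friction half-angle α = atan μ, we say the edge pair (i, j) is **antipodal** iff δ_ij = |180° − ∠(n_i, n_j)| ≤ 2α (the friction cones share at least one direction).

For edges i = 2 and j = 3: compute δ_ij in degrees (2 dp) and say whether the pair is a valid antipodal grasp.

α = atan 0.1 = 5.71°;  2α = 11.42°
edge 2: e_2 = (+0.58, -2.28);  n_2 = (-0.9691, -0.2465)
edge 3: e_3 = (+2.21, -0.81);  n_3 = (-0.3441, -0.9389)
∠(n_2, n_3) = 55.60°
δ = |180° − 55.60°| = 124.40°
124.40° > 2α = 11.42°  →  invalid

δ = 124.40°, invalid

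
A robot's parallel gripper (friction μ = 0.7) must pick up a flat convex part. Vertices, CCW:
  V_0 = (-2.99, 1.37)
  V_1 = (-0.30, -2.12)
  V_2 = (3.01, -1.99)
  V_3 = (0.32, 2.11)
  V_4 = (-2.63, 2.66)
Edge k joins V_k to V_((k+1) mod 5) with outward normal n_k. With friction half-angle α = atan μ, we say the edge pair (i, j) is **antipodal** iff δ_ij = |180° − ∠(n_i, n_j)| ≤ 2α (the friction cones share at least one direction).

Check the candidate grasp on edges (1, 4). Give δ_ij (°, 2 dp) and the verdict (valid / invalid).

δ = 72.16°, invalid

α = atan 0.7 = 34.99°;  2α = 69.98°
edge 1: e_1 = (+3.31, +0.13);  n_1 = (+0.0392, -0.9992)
edge 4: e_4 = (-0.36, -1.29);  n_4 = (-0.9632, +0.2688)
∠(n_1, n_4) = 107.84°
δ = |180° − 107.84°| = 72.16°
72.16° > 2α = 69.98°  →  invalid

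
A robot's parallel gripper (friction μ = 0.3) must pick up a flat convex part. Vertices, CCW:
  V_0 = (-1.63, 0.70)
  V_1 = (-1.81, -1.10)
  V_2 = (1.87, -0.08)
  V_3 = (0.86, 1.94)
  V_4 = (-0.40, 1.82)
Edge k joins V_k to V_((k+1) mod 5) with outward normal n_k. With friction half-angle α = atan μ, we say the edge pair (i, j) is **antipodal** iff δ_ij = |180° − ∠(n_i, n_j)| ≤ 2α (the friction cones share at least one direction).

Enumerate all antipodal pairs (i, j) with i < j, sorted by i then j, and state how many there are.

count = 3; pairs: (0,2), (1,3), (1,4)

α = atan 0.3 = 16.70°;  2α = 33.40°
n_0 = (-0.9950, +0.0995)
n_1 = (+0.2671, -0.9637)
n_2 = (+0.8944, +0.4472)
n_3 = (-0.0948, +0.9955)
n_4 = (-0.6733, +0.7394)
  (0,1): δ = 68.80°  ·
  (0,2): δ = 32.28°  ✓
  (0,3): δ = 101.15°  ·
  (0,4): δ = 138.03°  ·
  (1,2): δ = 78.93°  ·
  (1,3): δ = 10.05°  ✓
  (1,4): δ = 26.83°  ✓
  (2,3): δ = 111.12°  ·
  (2,4): δ = 74.25°  ·
  (3,4): δ = 143.12°  ·
antipodal pairs: 3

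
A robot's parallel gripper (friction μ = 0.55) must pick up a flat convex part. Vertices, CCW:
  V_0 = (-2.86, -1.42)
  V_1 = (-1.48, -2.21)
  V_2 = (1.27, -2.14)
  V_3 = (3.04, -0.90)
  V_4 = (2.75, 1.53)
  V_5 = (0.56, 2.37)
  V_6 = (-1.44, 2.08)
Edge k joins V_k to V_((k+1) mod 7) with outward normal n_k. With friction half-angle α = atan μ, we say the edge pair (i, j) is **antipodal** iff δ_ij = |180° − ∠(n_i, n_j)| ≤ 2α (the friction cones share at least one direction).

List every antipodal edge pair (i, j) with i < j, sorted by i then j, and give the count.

α = atan 0.55 = 28.81°;  2α = 57.62°
n_0 = (-0.4968, -0.8679)
n_1 = (+0.0254, -0.9997)
n_2 = (+0.5738, -0.8190)
n_3 = (+0.9930, +0.1185)
n_4 = (+0.3581, +0.9337)
n_5 = (-0.1435, +0.9897)
n_6 = (-0.9266, +0.3760)
  (0,1): δ = 148.75°  ·
  (0,2): δ = 115.20°  ·
  (0,3): δ = 53.40°  ✓
  (0,4): δ = 8.80°  ✓
  (0,5): δ = 38.04°  ✓
  (0,6): δ = 97.71°  ·
  (1,2): δ = 146.44°  ·
  (1,3): δ = 84.65°  ·
  (1,4): δ = 22.44°  ✓
  (1,5): δ = 6.79°  ✓
  (1,6): δ = 66.46°  ·
  (2,3): δ = 118.21°  ·
  (2,4): δ = 56.00°  ✓
  (2,5): δ = 26.76°  ✓
  (2,6): δ = 32.90°  ✓
  (3,4): δ = 117.79°  ·
  (3,5): δ = 88.56°  ·
  (3,6): δ = 28.89°  ✓
  (4,5): δ = 150.76°  ·
  (4,6): δ = 91.10°  ·
  (5,6): δ = 120.33°  ·
antipodal pairs: 9

count = 9; pairs: (0,3), (0,4), (0,5), (1,4), (1,5), (2,4), (2,5), (2,6), (3,6)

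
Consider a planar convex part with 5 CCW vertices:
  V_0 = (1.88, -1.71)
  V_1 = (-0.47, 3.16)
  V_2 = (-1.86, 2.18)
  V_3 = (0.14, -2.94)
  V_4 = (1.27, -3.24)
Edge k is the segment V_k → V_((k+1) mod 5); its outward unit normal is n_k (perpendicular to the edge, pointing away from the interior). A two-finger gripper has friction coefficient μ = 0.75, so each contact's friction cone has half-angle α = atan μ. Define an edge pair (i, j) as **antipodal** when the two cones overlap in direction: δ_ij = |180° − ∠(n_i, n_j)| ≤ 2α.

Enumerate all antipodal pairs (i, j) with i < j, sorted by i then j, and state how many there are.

count = 5; pairs: (0,2), (0,3), (1,3), (1,4), (2,4)

α = atan 0.75 = 36.87°;  2α = 73.74°
n_0 = (+0.9006, +0.4346)
n_1 = (-0.5762, +0.8173)
n_2 = (-0.9315, -0.3639)
n_3 = (-0.2566, -0.9665)
n_4 = (+0.9289, -0.3703)
  (0,1): δ = 80.57°  ·
  (0,2): δ = 4.42°  ✓
  (0,3): δ = 49.37°  ✓
  (0,4): δ = 132.50°  ·
  (1,2): δ = 103.85°  ·
  (1,3): δ = 50.05°  ✓
  (1,4): δ = 33.08°  ✓
  (2,3): δ = 126.21°  ·
  (2,4): δ = 43.07°  ✓
  (3,4): δ = 96.87°  ·
antipodal pairs: 5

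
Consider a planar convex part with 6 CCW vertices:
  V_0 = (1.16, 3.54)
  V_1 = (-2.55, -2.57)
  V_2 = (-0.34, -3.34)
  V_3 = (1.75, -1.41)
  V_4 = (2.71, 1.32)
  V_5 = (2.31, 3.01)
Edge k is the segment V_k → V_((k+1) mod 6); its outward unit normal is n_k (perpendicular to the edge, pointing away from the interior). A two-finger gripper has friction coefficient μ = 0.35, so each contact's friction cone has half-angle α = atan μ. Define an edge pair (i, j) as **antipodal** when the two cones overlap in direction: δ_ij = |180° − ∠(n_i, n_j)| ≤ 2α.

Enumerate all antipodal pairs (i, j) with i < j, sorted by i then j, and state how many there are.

α = atan 0.35 = 19.29°;  2α = 38.58°
n_0 = (-0.8548, +0.5190)
n_1 = (-0.3290, -0.9443)
n_2 = (+0.6784, -0.7347)
n_3 = (+0.9434, -0.3317)
n_4 = (+0.9731, +0.2303)
n_5 = (+0.4186, +0.9082)
  (0,1): δ = 77.94°  ·
  (0,2): δ = 16.01°  ✓
  (0,3): δ = 11.89°  ✓
  (0,4): δ = 44.58°  ·
  (0,5): δ = 96.52°  ·
  (1,2): δ = 118.07°  ·
  (1,3): δ = 90.16°  ·
  (1,4): δ = 57.47°  ·
  (1,5): δ = 5.53°  ✓
  (2,3): δ = 152.09°  ·
  (2,4): δ = 119.40°  ·
  (2,5): δ = 67.46°  ·
  (3,4): δ = 147.31°  ·
  (3,5): δ = 95.37°  ·
  (4,5): δ = 128.06°  ·
antipodal pairs: 3

count = 3; pairs: (0,2), (0,3), (1,5)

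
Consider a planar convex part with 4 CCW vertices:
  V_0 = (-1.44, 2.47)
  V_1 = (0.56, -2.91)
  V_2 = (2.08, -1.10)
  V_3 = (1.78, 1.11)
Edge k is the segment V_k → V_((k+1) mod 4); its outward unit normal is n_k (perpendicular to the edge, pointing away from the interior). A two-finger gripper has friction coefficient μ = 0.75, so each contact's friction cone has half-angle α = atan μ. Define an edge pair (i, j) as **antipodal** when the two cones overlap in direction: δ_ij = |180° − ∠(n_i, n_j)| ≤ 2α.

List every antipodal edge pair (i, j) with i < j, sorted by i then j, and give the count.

count = 4; pairs: (0,1), (0,2), (0,3), (1,3)

α = atan 0.75 = 36.87°;  2α = 73.74°
n_0 = (-0.9373, -0.3484)
n_1 = (+0.7658, -0.6431)
n_2 = (+0.9909, +0.1345)
n_3 = (+0.3891, +0.9212)
  (0,1): δ = 60.42°  ✓
  (0,2): δ = 12.66°  ✓
  (0,3): δ = 46.71°  ✓
  (1,2): δ = 132.25°  ·
  (1,3): δ = 72.87°  ✓
  (2,3): δ = 120.63°  ·
antipodal pairs: 4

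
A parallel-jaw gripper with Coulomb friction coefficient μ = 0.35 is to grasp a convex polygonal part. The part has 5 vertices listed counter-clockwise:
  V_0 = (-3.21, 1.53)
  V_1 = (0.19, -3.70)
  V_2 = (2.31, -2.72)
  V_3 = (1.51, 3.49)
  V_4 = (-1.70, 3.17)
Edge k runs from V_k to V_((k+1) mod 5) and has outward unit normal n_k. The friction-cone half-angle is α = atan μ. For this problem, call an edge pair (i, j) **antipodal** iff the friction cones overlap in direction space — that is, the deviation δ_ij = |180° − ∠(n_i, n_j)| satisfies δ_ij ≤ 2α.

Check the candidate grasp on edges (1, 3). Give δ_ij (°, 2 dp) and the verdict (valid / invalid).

δ = 19.12°, valid

α = atan 0.35 = 19.29°;  2α = 38.58°
edge 1: e_1 = (+2.12, +0.98);  n_1 = (+0.4196, -0.9077)
edge 3: e_3 = (-3.21, -0.32);  n_3 = (-0.0992, +0.9951)
∠(n_1, n_3) = 160.88°
δ = |180° − 160.88°| = 19.12°
19.12° ≤ 2α = 38.58°  →  valid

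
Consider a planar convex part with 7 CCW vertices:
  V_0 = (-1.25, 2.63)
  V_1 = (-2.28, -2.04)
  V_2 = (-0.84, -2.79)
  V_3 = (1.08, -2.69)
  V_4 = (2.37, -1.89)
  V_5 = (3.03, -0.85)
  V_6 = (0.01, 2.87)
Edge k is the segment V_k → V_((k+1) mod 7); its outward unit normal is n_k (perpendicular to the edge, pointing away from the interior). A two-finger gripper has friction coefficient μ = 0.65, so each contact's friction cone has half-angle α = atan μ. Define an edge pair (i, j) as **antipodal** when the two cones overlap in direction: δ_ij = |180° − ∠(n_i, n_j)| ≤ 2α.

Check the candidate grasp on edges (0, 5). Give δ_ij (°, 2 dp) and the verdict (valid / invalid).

δ = 51.51°, valid

α = atan 0.65 = 33.02°;  2α = 66.05°
edge 0: e_0 = (-1.03, -4.67);  n_0 = (-0.9765, +0.2154)
edge 5: e_5 = (-3.02, +3.72);  n_5 = (+0.7764, +0.6303)
∠(n_0, n_5) = 128.49°
δ = |180° − 128.49°| = 51.51°
51.51° ≤ 2α = 66.05°  →  valid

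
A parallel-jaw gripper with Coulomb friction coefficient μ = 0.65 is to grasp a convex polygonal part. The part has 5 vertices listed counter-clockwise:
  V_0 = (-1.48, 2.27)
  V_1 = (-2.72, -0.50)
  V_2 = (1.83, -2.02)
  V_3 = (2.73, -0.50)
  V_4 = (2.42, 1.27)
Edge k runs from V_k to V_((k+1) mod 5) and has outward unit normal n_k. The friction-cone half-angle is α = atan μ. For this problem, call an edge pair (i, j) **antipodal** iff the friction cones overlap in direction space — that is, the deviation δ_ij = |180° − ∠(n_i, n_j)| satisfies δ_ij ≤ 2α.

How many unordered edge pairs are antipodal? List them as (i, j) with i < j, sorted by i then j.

count = 4; pairs: (0,2), (0,3), (1,3), (1,4)

α = atan 0.65 = 33.02°;  2α = 66.05°
n_0 = (-0.9127, +0.4086)
n_1 = (-0.3169, -0.9485)
n_2 = (+0.8605, -0.5095)
n_3 = (+0.9850, +0.1725)
n_4 = (+0.2484, +0.9687)
  (0,1): δ = 84.36°  ·
  (0,2): δ = 6.51°  ✓
  (0,3): δ = 34.05°  ✓
  (0,4): δ = 99.73°  ·
  (1,2): δ = 102.16°  ·
  (1,3): δ = 61.59°  ✓
  (1,4): δ = 4.09°  ✓
  (2,3): δ = 139.44°  ·
  (2,4): δ = 73.75°  ·
  (3,4): δ = 114.32°  ·
antipodal pairs: 4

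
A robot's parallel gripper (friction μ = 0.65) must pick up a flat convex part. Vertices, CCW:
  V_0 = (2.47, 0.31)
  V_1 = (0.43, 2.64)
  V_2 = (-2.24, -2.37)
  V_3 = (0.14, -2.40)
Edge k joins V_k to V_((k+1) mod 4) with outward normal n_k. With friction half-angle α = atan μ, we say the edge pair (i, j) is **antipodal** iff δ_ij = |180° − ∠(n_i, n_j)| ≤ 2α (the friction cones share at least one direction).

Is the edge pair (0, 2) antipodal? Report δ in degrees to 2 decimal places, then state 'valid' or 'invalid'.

α = atan 0.65 = 33.02°;  2α = 66.05°
edge 0: e_0 = (-2.04, +2.33);  n_0 = (+0.7524, +0.6587)
edge 2: e_2 = (+2.38, -0.03);  n_2 = (-0.0126, -0.9999)
∠(n_0, n_2) = 131.93°
δ = |180° − 131.93°| = 48.07°
48.07° ≤ 2α = 66.05°  →  valid

δ = 48.07°, valid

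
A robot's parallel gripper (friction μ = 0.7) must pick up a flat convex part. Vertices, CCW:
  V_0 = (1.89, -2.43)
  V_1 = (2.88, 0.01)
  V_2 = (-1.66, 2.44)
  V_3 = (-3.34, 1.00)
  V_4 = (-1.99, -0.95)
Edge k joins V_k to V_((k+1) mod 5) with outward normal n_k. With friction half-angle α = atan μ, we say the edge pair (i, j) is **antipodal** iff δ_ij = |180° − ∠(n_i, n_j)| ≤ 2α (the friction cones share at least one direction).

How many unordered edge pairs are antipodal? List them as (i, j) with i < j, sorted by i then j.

α = atan 0.7 = 34.99°;  2α = 69.98°
n_0 = (+0.9266, -0.3760)
n_1 = (+0.4719, +0.8817)
n_2 = (-0.6508, +0.7593)
n_3 = (-0.8222, -0.5692)
n_4 = (-0.3564, -0.9343)
  (0,1): δ = 96.07°  ·
  (0,2): δ = 27.31°  ✓
  (0,3): δ = 56.78°  ✓
  (0,4): δ = 91.21°  ·
  (1,2): δ = 111.24°  ·
  (1,3): δ = 27.15°  ✓
  (1,4): δ = 7.28°  ✓
  (2,3): δ = 95.91°  ·
  (2,4): δ = 61.48°  ✓
  (3,4): δ = 145.57°  ·
antipodal pairs: 5

count = 5; pairs: (0,2), (0,3), (1,3), (1,4), (2,4)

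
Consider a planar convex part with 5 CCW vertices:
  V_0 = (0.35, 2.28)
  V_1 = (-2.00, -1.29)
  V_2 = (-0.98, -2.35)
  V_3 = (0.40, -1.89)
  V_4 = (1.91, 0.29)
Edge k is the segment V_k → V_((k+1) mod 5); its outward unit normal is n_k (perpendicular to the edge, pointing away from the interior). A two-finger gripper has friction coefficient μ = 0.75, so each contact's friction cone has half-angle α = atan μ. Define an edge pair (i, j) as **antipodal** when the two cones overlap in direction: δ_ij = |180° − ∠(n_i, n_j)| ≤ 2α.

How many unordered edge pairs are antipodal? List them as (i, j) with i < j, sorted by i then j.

α = atan 0.75 = 36.87°;  2α = 73.74°
n_0 = (-0.8353, +0.5498)
n_1 = (-0.7206, -0.6934)
n_2 = (+0.3162, -0.9487)
n_3 = (+0.8221, -0.5694)
n_4 = (+0.7870, +0.6169)
  (0,1): δ = 102.75°  ·
  (0,2): δ = 38.21°  ✓
  (0,3): δ = 1.35°  ✓
  (0,4): δ = 71.45°  ✓
  (1,2): δ = 115.46°  ·
  (1,3): δ = 78.61°  ·
  (1,4): δ = 5.80°  ✓
  (2,3): δ = 143.14°  ·
  (2,4): δ = 70.34°  ✓
  (3,4): δ = 107.20°  ·
antipodal pairs: 5

count = 5; pairs: (0,2), (0,3), (0,4), (1,4), (2,4)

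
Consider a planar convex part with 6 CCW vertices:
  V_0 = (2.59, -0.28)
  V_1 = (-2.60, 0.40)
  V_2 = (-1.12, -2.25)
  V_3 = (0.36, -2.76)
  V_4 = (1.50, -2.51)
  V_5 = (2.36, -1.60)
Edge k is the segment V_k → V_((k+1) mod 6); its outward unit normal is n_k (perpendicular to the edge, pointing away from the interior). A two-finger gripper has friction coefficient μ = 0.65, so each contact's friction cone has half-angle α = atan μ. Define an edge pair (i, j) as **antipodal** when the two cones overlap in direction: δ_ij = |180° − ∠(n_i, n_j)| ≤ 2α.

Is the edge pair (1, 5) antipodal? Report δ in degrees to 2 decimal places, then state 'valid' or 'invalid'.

α = atan 0.65 = 33.02°;  2α = 66.05°
edge 1: e_1 = (+1.48, -2.65);  n_1 = (-0.8731, -0.4876)
edge 5: e_5 = (+0.23, +1.32);  n_5 = (+0.9852, -0.1717)
∠(n_1, n_5) = 140.93°
δ = |180° − 140.93°| = 39.07°
39.07° ≤ 2α = 66.05°  →  valid

δ = 39.07°, valid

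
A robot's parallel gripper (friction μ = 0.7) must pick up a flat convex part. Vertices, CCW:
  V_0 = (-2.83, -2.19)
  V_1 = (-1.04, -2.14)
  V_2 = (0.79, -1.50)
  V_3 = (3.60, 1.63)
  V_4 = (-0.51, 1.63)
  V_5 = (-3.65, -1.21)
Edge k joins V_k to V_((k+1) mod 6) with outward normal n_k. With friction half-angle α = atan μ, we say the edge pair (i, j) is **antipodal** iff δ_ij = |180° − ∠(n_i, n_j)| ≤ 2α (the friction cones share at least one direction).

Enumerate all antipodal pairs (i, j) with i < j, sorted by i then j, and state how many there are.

count = 7; pairs: (0,3), (0,4), (1,3), (1,4), (2,3), (2,4), (3,5)

α = atan 0.7 = 34.99°;  2α = 69.98°
n_0 = (+0.0279, -0.9996)
n_1 = (+0.3301, -0.9439)
n_2 = (+0.7441, -0.6680)
n_3 = (+0.0000, +1.0000)
n_4 = (-0.6708, +0.7416)
n_5 = (-0.7669, -0.6417)
  (0,1): δ = 162.32°  ·
  (0,2): δ = 133.52°  ·
  (0,3): δ = 1.60°  ✓
  (0,4): δ = 40.53°  ✓
  (0,5): δ = 128.32°  ·
  (1,2): δ = 151.19°  ·
  (1,3): δ = 19.28°  ✓
  (1,4): δ = 22.85°  ✓
  (1,5): δ = 110.64°  ·
  (2,3): δ = 48.08°  ✓
  (2,4): δ = 5.96°  ✓
  (2,5): δ = 81.84°  ·
  (3,4): δ = 137.87°  ·
  (3,5): δ = 50.08°  ✓
  (4,5): δ = 92.21°  ·
antipodal pairs: 7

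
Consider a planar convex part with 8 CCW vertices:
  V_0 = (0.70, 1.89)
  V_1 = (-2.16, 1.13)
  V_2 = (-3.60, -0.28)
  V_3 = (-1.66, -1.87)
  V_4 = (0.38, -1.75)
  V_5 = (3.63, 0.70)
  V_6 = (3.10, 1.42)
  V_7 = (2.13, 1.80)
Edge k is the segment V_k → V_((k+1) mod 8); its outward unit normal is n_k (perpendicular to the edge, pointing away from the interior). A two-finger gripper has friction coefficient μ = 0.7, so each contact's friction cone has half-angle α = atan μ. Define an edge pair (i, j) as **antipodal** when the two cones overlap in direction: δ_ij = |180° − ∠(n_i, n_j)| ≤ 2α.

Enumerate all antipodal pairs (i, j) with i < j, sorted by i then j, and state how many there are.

count = 13; pairs: (0,2), (0,3), (0,4), (1,3), (1,4), (2,5), (2,6), (2,7), (3,5), (3,6), (3,7), (4,6), (4,7)

α = atan 0.7 = 34.99°;  2α = 69.98°
n_0 = (-0.2568, +0.9665)
n_1 = (-0.6996, +0.7145)
n_2 = (-0.6339, -0.7734)
n_3 = (+0.0587, -0.9983)
n_4 = (+0.6020, -0.7985)
n_5 = (+0.8053, +0.5928)
n_6 = (+0.3648, +0.9311)
n_7 = (+0.0628, +0.9980)
  (0,1): δ = 150.48°  ·
  (0,2): δ = 54.22°  ✓
  (0,3): δ = 11.52°  ✓
  (0,4): δ = 22.13°  ✓
  (0,5): δ = 111.48°  ·
  (0,6): δ = 143.73°  ·
  (0,7): δ = 161.52°  ·
  (1,2): δ = 83.73°  ·
  (1,3): δ = 41.03°  ✓
  (1,4): δ = 7.39°  ✓
  (1,5): δ = 81.96°  ·
  (1,6): δ = 114.21°  ·
  (1,7): δ = 132.00°  ·
  (2,3): δ = 137.30°  ·
  (2,4): δ = 103.65°  ·
  (2,5): δ = 14.31°  ✓
  (2,6): δ = 17.94°  ✓
  (2,7): δ = 35.74°  ✓
  (3,4): δ = 146.36°  ·
  (3,5): δ = 57.01°  ✓
  (3,6): δ = 24.76°  ✓
  (3,7): δ = 6.97°  ✓
  (4,5): δ = 90.65°  ·
  (4,6): δ = 58.40°  ✓
  (4,7): δ = 40.61°  ✓
  (5,6): δ = 147.75°  ·
  (5,7): δ = 129.96°  ·
  (6,7): δ = 162.21°  ·
antipodal pairs: 13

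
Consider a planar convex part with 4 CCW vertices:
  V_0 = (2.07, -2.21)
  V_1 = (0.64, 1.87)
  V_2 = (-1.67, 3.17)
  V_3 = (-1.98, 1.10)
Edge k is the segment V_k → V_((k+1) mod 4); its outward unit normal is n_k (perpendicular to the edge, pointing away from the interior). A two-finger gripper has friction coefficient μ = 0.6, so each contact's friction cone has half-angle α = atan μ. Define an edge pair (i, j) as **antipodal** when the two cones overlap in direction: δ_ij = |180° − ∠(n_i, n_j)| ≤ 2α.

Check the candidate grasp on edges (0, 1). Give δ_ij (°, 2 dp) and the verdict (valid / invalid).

δ = 138.68°, invalid

α = atan 0.6 = 30.96°;  2α = 61.93°
edge 0: e_0 = (-1.43, +4.08);  n_0 = (+0.9437, +0.3308)
edge 1: e_1 = (-2.31, +1.30);  n_1 = (+0.4904, +0.8715)
∠(n_0, n_1) = 41.32°
δ = |180° − 41.32°| = 138.68°
138.68° > 2α = 61.93°  →  invalid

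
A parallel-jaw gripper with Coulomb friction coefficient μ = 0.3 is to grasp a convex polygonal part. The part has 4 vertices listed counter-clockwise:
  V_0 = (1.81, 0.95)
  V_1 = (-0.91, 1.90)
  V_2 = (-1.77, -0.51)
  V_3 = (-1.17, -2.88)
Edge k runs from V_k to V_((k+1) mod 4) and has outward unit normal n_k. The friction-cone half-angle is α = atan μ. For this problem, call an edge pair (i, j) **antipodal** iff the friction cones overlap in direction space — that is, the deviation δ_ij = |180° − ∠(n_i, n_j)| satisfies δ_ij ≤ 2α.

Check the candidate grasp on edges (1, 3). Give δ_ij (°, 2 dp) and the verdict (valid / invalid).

δ = 18.25°, valid

α = atan 0.3 = 16.70°;  2α = 33.40°
edge 1: e_1 = (-0.86, -2.41);  n_1 = (-0.9418, +0.3361)
edge 3: e_3 = (+2.98, +3.83);  n_3 = (+0.7892, -0.6141)
∠(n_1, n_3) = 161.75°
δ = |180° − 161.75°| = 18.25°
18.25° ≤ 2α = 33.40°  →  valid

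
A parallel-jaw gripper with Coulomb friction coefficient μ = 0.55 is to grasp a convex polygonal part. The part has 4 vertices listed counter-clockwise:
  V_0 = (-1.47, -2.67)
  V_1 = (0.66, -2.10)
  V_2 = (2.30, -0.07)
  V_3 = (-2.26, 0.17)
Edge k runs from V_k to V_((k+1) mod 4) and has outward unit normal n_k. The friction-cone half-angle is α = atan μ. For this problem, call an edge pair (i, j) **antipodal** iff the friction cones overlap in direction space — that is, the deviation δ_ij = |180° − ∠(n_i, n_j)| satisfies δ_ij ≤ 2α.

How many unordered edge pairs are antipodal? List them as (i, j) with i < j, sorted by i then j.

count = 3; pairs: (0,2), (1,2), (1,3)

α = atan 0.55 = 28.81°;  2α = 57.62°
n_0 = (+0.2585, -0.9660)
n_1 = (+0.7779, -0.6284)
n_2 = (+0.0526, +0.9986)
n_3 = (-0.9634, -0.2680)
  (0,1): δ = 143.92°  ·
  (0,2): δ = 17.99°  ✓
  (0,3): δ = 90.56°  ·
  (1,2): δ = 54.08°  ✓
  (1,3): δ = 54.48°  ✓
  (2,3): δ = 71.44°  ·
antipodal pairs: 3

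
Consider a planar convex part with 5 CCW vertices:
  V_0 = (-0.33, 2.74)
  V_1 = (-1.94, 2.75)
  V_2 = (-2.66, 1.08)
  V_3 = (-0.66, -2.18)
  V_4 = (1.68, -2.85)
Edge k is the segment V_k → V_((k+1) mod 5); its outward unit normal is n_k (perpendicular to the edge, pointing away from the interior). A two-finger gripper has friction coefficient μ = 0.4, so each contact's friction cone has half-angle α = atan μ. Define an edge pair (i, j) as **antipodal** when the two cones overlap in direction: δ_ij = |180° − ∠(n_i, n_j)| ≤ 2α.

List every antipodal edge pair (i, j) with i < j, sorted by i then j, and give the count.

α = atan 0.4 = 21.80°;  2α = 43.60°
n_0 = (+0.0062, +1.0000)
n_1 = (-0.9183, +0.3959)
n_2 = (-0.8524, -0.5229)
n_3 = (-0.2753, -0.9614)
n_4 = (+0.9410, +0.3384)
  (0,1): δ = 112.97°  ·
  (0,2): δ = 58.12°  ·
  (0,3): δ = 15.62°  ✓
  (0,4): δ = 110.13°  ·
  (1,2): δ = 125.15°  ·
  (1,3): δ = 82.66°  ·
  (1,4): δ = 43.10°  ✓
  (2,3): δ = 137.51°  ·
  (2,4): δ = 11.75°  ✓
  (3,4): δ = 54.25°  ·
antipodal pairs: 3

count = 3; pairs: (0,3), (1,4), (2,4)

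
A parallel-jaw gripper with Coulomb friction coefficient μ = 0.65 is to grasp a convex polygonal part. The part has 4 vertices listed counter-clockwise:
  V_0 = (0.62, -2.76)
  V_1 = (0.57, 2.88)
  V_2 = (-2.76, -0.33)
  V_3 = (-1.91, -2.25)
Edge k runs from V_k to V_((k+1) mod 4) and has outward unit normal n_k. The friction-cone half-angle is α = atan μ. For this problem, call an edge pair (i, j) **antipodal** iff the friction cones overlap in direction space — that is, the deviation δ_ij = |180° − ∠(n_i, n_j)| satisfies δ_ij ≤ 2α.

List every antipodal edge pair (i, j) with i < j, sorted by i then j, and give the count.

α = atan 0.65 = 33.02°;  2α = 66.05°
n_0 = (+1.0000, +0.0089)
n_1 = (-0.6940, +0.7200)
n_2 = (-0.9144, -0.4048)
n_3 = (-0.1976, -0.9803)
  (0,1): δ = 46.56°  ✓
  (0,2): δ = 23.37°  ✓
  (0,3): δ = 78.10°  ·
  (1,2): δ = 110.07°  ·
  (1,3): δ = 55.35°  ✓
  (2,3): δ = 125.28°  ·
antipodal pairs: 3

count = 3; pairs: (0,1), (0,2), (1,3)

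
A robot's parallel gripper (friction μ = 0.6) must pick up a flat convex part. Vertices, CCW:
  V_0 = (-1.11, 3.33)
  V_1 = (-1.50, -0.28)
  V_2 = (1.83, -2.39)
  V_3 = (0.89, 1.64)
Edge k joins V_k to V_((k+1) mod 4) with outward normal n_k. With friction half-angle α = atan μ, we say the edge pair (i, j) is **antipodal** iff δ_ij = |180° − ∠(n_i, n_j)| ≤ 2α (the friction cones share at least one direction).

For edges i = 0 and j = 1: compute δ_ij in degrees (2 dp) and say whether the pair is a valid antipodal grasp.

α = atan 0.6 = 30.96°;  2α = 61.93°
edge 0: e_0 = (-0.39, -3.61);  n_0 = (-0.9942, +0.1074)
edge 1: e_1 = (+3.33, -2.11);  n_1 = (-0.5352, -0.8447)
∠(n_0, n_1) = 63.81°
δ = |180° − 63.81°| = 116.19°
116.19° > 2α = 61.93°  →  invalid

δ = 116.19°, invalid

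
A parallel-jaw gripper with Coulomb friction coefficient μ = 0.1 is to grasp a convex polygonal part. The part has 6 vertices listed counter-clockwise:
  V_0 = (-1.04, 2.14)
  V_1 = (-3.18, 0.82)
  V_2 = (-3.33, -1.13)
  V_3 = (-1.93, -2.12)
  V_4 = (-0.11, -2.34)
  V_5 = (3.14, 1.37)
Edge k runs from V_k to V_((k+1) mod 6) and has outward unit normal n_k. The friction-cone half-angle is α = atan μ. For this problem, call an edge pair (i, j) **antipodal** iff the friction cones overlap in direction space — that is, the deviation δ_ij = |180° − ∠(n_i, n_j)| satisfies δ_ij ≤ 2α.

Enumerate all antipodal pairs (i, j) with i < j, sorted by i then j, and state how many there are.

count = 1; pairs: (3,5)

α = atan 0.1 = 5.71°;  2α = 11.42°
n_0 = (-0.5250, +0.8511)
n_1 = (-0.9971, +0.0767)
n_2 = (-0.5774, -0.8165)
n_3 = (-0.1200, -0.9928)
n_4 = (+0.7522, -0.6589)
n_5 = (+0.1812, +0.9835)
  (0,1): δ = 126.07°  ·
  (0,2): δ = 66.93°  ·
  (0,3): δ = 38.56°  ·
  (0,4): δ = 17.11°  ·
  (0,5): δ = 137.90°  ·
  (1,2): δ = 120.87°  ·
  (1,3): δ = 92.49°  ·
  (1,4): δ = 36.82°  ·
  (1,5): δ = 83.96°  ·
  (2,3): δ = 151.63°  ·
  (2,4): δ = 95.95°  ·
  (2,5): δ = 24.83°  ·
  (3,4): δ = 124.33°  ·
  (3,5): δ = 3.55°  ✓
  (4,5): δ = 59.22°  ·
antipodal pairs: 1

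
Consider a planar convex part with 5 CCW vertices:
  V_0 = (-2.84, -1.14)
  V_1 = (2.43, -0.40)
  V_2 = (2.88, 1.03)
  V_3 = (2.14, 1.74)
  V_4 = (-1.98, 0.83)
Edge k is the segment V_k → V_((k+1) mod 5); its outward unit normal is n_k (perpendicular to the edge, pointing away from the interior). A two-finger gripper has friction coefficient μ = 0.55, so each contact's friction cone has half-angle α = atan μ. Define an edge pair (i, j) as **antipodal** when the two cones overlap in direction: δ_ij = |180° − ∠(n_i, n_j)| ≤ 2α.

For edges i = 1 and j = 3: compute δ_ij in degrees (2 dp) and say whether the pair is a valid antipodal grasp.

δ = 60.08°, invalid

α = atan 0.55 = 28.81°;  2α = 57.62°
edge 1: e_1 = (+0.45, +1.43);  n_1 = (+0.9539, -0.3002)
edge 3: e_3 = (-4.12, -0.91);  n_3 = (-0.2157, +0.9765)
∠(n_1, n_3) = 119.92°
δ = |180° − 119.92°| = 60.08°
60.08° > 2α = 57.62°  →  invalid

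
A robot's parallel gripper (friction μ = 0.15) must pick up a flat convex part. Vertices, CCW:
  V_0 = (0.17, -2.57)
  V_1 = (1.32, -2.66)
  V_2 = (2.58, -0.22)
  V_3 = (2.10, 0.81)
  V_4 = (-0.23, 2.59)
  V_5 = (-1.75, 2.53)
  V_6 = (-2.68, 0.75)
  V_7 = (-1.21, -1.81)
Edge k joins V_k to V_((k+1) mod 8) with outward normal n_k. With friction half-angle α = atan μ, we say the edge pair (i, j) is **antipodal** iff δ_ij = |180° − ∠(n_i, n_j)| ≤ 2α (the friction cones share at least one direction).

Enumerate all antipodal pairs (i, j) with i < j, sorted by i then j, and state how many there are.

count = 4; pairs: (0,4), (1,5), (2,6), (3,7)

α = atan 0.15 = 8.53°;  2α = 17.06°
n_0 = (-0.0780, -0.9970)
n_1 = (+0.8885, -0.4588)
n_2 = (+0.9064, +0.4224)
n_3 = (+0.6071, +0.7946)
n_4 = (-0.0394, +0.9992)
n_5 = (-0.8863, +0.4631)
n_6 = (-0.8672, -0.4980)
n_7 = (-0.4824, -0.8759)
  (0,1): δ = 112.84°  ·
  (0,2): δ = 60.54°  ·
  (0,3): δ = 32.90°  ·
  (0,4): δ = 6.74°  ✓
  (0,5): δ = 66.89°  ·
  (0,6): δ = 124.34°  ·
  (0,7): δ = 155.63°  ·
  (1,2): δ = 127.70°  ·
  (1,3): δ = 100.07°  ·
  (1,4): δ = 60.43°  ·
  (1,5): δ = 0.27°  ✓
  (1,6): δ = 57.18°  ·
  (1,7): δ = 88.47°  ·
  (2,3): δ = 152.36°  ·
  (2,4): δ = 112.73°  ·
  (2,5): δ = 52.57°  ·
  (2,6): δ = 4.88°  ✓
  (2,7): δ = 36.17°  ·
  (3,4): δ = 140.36°  ·
  (3,5): δ = 80.21°  ·
  (3,6): δ = 22.76°  ·
  (3,7): δ = 8.54°  ✓
  (4,5): δ = 119.85°  ·
  (4,6): δ = 62.40°  ·
  (4,7): δ = 31.10°  ·
  (5,6): δ = 122.55°  ·
  (5,7): δ = 91.26°  ·
  (6,7): δ = 148.71°  ·
antipodal pairs: 4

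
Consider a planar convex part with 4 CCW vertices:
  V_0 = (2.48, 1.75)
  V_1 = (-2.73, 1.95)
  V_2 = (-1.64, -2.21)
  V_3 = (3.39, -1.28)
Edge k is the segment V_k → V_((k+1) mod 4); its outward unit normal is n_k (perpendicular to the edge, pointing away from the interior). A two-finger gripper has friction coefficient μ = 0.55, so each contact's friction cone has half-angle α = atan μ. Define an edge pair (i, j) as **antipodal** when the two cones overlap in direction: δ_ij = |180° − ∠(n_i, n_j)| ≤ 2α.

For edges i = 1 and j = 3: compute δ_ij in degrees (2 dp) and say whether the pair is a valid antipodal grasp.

δ = 2.03°, valid

α = atan 0.55 = 28.81°;  2α = 57.62°
edge 1: e_1 = (+1.09, -4.16);  n_1 = (-0.9673, -0.2535)
edge 3: e_3 = (-0.91, +3.03);  n_3 = (+0.9577, +0.2876)
∠(n_1, n_3) = 177.97°
δ = |180° − 177.97°| = 2.03°
2.03° ≤ 2α = 57.62°  →  valid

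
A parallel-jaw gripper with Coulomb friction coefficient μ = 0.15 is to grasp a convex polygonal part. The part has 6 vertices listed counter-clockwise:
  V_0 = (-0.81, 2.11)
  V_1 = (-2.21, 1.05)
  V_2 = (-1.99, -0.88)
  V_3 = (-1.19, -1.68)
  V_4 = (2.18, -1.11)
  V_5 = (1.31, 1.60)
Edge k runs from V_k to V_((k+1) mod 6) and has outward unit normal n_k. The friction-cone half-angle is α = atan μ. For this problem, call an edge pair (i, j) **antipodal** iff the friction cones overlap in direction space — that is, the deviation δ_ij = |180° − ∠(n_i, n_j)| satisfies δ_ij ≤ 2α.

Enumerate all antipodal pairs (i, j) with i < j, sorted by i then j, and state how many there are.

count = 1; pairs: (1,4)

α = atan 0.15 = 8.53°;  2α = 17.06°
n_0 = (-0.6036, +0.7973)
n_1 = (-0.9936, -0.1133)
n_2 = (-0.7071, -0.7071)
n_3 = (+0.1668, -0.9860)
n_4 = (+0.9521, +0.3057)
n_5 = (+0.2339, +0.9723)
  (0,1): δ = 120.63°  ·
  (0,2): δ = 82.13°  ·
  (0,3): δ = 27.53°  ·
  (0,4): δ = 70.67°  ·
  (0,5): δ = 129.34°  ·
  (1,2): δ = 141.50°  ·
  (1,3): δ = 86.90°  ·
  (1,4): δ = 11.30°  ✓
  (1,5): δ = 69.97°  ·
  (2,3): δ = 125.40°  ·
  (2,4): δ = 27.20°  ·
  (2,5): δ = 31.47°  ·
  (3,4): δ = 81.80°  ·
  (3,5): δ = 23.13°  ·
  (4,5): δ = 121.32°  ·
antipodal pairs: 1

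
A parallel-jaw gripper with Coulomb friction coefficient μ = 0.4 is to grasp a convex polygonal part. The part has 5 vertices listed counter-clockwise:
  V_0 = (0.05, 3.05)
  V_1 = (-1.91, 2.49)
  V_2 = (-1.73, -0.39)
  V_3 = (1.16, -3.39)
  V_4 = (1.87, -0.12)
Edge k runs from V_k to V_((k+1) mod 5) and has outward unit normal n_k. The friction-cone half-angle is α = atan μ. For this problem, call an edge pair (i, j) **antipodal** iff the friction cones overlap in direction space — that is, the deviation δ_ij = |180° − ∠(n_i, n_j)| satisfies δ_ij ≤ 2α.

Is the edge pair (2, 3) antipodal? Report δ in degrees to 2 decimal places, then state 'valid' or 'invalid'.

α = atan 0.4 = 21.80°;  2α = 43.60°
edge 2: e_2 = (+2.89, -3.00);  n_2 = (-0.7202, -0.6938)
edge 3: e_3 = (+0.71, +3.27);  n_3 = (+0.9772, -0.2122)
∠(n_2, n_3) = 123.82°
δ = |180° − 123.82°| = 56.18°
56.18° > 2α = 43.60°  →  invalid

δ = 56.18°, invalid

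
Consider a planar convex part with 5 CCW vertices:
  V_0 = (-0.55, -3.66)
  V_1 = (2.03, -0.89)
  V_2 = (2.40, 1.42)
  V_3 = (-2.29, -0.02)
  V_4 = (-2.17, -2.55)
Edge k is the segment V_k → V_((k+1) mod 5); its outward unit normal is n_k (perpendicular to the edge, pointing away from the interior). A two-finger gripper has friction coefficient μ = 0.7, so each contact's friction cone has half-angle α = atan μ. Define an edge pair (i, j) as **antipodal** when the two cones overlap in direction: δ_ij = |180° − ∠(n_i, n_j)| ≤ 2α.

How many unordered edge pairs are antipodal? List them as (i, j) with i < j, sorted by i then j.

α = atan 0.7 = 34.99°;  2α = 69.98°
n_0 = (+0.7318, -0.6816)
n_1 = (+0.9874, -0.1582)
n_2 = (-0.2935, +0.9560)
n_3 = (-0.9989, -0.0474)
n_4 = (-0.5652, -0.8249)
  (0,1): δ = 146.13°  ·
  (0,2): δ = 29.97°  ✓
  (0,3): δ = 45.68°  ✓
  (0,4): δ = 98.55°  ·
  (1,2): δ = 63.83°  ✓
  (1,3): δ = 11.82°  ✓
  (1,4): δ = 64.68°  ✓
  (2,3): δ = 104.35°  ·
  (2,4): δ = 51.49°  ✓
  (3,4): δ = 127.13°  ·
antipodal pairs: 6

count = 6; pairs: (0,2), (0,3), (1,2), (1,3), (1,4), (2,4)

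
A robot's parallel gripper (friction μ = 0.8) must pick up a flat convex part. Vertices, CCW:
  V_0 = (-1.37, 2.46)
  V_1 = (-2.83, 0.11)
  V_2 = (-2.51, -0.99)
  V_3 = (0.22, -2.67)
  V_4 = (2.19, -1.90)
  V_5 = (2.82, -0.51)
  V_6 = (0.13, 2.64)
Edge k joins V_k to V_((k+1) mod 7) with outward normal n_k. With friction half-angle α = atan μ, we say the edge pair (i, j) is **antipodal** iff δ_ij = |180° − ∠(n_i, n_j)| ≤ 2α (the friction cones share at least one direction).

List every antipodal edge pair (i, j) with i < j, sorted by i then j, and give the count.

count = 10; pairs: (0,3), (0,4), (0,5), (1,4), (1,5), (2,5), (2,6), (3,5), (3,6), (4,6)

α = atan 0.8 = 38.66°;  2α = 77.32°
n_0 = (-0.8494, +0.5277)
n_1 = (-0.9602, -0.2793)
n_2 = (-0.5241, -0.8517)
n_3 = (+0.3640, -0.9314)
n_4 = (+0.9108, -0.4128)
n_5 = (+0.7604, +0.6494)
n_6 = (-0.1191, +0.9929)
  (0,1): δ = 131.93°  ·
  (0,2): δ = 89.76°  ·
  (0,3): δ = 36.80°  ✓
  (0,4): δ = 7.47°  ✓
  (0,5): δ = 72.35°  ✓
  (0,6): δ = 128.69°  ·
  (1,2): δ = 137.83°  ·
  (1,3): δ = 84.87°  ·
  (1,4): δ = 40.60°  ✓
  (1,5): δ = 24.28°  ✓
  (1,6): δ = 80.62°  ·
  (2,3): δ = 127.04°  ·
  (2,4): δ = 82.77°  ·
  (2,5): δ = 17.90°  ✓
  (2,6): δ = 38.45°  ✓
  (3,4): δ = 135.73°  ·
  (3,5): δ = 70.85°  ✓
  (3,6): δ = 14.51°  ✓
  (4,5): δ = 115.12°  ·
  (4,6): δ = 58.78°  ✓
  (5,6): δ = 123.65°  ·
antipodal pairs: 10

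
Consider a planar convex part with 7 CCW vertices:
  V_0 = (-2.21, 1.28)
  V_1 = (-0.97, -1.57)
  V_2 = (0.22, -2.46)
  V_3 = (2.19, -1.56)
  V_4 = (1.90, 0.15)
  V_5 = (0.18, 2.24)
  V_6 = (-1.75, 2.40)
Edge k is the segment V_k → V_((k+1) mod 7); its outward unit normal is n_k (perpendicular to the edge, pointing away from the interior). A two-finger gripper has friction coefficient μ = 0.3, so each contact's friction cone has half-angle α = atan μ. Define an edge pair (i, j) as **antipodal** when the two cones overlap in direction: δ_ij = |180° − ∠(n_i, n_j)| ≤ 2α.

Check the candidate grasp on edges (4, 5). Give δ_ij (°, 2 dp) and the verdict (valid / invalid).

α = atan 0.3 = 16.70°;  2α = 33.40°
edge 4: e_4 = (-1.72, +2.09);  n_4 = (+0.7721, +0.6354)
edge 5: e_5 = (-1.93, +0.16);  n_5 = (+0.0826, +0.9966)
∠(n_4, n_5) = 45.81°
δ = |180° − 45.81°| = 134.19°
134.19° > 2α = 33.40°  →  invalid

δ = 134.19°, invalid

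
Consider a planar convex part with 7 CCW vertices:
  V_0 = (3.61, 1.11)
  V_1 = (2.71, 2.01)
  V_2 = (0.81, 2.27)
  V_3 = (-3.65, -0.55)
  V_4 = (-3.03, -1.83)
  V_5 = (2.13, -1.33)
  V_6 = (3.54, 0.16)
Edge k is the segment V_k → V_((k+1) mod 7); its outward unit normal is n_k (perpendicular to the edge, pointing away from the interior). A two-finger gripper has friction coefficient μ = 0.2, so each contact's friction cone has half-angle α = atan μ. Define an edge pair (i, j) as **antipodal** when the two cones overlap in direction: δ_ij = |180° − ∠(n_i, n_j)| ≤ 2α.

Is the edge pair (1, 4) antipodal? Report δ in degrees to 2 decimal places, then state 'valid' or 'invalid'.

α = atan 0.2 = 11.31°;  2α = 22.62°
edge 1: e_1 = (-1.90, +0.26);  n_1 = (+0.1356, +0.9908)
edge 4: e_4 = (+5.16, +0.50);  n_4 = (+0.0964, -0.9953)
∠(n_1, n_4) = 166.67°
δ = |180° − 166.67°| = 13.33°
13.33° ≤ 2α = 22.62°  →  valid

δ = 13.33°, valid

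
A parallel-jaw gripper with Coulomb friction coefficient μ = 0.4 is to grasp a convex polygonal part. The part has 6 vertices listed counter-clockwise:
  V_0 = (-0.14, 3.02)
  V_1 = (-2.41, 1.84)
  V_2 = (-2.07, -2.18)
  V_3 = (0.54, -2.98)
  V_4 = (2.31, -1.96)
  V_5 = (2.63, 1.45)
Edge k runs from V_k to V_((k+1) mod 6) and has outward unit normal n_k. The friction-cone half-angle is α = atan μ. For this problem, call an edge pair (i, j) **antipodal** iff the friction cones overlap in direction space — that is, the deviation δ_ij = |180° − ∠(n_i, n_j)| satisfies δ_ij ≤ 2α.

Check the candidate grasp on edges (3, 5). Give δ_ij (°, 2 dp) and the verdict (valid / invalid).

α = atan 0.4 = 21.80°;  2α = 43.60°
edge 3: e_3 = (+1.77, +1.02);  n_3 = (+0.4993, -0.8664)
edge 5: e_5 = (-2.77, +1.57);  n_5 = (+0.4931, +0.8700)
∠(n_3, n_5) = 120.50°
δ = |180° − 120.50°| = 59.50°
59.50° > 2α = 43.60°  →  invalid

δ = 59.50°, invalid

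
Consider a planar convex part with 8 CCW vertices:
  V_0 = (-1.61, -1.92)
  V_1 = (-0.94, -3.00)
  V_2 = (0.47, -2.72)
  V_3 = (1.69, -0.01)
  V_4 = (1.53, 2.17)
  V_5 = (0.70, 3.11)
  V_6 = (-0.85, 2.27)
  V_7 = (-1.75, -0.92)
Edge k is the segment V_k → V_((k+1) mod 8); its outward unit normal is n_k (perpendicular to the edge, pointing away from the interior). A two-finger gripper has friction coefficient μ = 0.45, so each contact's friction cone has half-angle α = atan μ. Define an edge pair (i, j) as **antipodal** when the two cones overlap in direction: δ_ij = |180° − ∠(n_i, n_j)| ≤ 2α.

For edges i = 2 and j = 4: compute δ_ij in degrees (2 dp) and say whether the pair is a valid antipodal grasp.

δ = 114.32°, invalid

α = atan 0.45 = 24.23°;  2α = 48.46°
edge 2: e_2 = (+1.22, +2.71);  n_2 = (+0.9119, -0.4105)
edge 4: e_4 = (-0.83, +0.94);  n_4 = (+0.7496, +0.6619)
∠(n_2, n_4) = 65.68°
δ = |180° − 65.68°| = 114.32°
114.32° > 2α = 48.46°  →  invalid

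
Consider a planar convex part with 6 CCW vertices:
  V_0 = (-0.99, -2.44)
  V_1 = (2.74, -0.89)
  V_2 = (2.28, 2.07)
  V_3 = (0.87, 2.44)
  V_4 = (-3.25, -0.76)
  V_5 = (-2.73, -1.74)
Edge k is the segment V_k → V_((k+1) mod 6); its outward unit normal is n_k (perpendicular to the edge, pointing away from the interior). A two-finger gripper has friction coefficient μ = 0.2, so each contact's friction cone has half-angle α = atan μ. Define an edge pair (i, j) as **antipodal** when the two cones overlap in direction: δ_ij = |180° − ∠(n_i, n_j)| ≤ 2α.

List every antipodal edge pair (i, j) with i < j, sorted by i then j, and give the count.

α = atan 0.2 = 11.31°;  2α = 22.62°
n_0 = (+0.3837, -0.9234)
n_1 = (+0.9881, +0.1536)
n_2 = (+0.2538, +0.9673)
n_3 = (-0.6134, +0.7898)
n_4 = (-0.8833, -0.4687)
n_5 = (-0.3732, -0.9277)
  (0,1): δ = 103.73°  ·
  (0,2): δ = 37.27°  ·
  (0,3): δ = 15.27°  ✓
  (0,4): δ = 95.39°  ·
  (0,5): δ = 135.52°  ·
  (1,2): δ = 113.54°  ·
  (1,3): δ = 61.00°  ·
  (1,4): δ = 19.12°  ✓
  (1,5): δ = 59.25°  ·
  (2,3): δ = 127.46°  ·
  (2,4): δ = 47.35°  ·
  (2,5): δ = 7.21°  ✓
  (3,4): δ = 99.89°  ·
  (3,5): δ = 59.75°  ·
  (4,5): δ = 139.87°  ·
antipodal pairs: 3

count = 3; pairs: (0,3), (1,4), (2,5)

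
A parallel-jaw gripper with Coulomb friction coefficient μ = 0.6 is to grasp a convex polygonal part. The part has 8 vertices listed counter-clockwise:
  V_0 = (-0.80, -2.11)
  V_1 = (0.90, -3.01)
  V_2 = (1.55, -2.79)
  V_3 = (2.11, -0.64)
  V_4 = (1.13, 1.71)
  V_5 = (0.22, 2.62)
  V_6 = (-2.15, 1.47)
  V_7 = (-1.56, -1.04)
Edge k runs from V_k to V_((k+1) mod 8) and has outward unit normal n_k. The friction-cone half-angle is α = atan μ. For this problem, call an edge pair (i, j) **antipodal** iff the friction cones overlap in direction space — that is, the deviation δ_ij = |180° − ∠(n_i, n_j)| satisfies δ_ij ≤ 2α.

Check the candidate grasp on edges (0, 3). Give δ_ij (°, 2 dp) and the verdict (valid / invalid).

α = atan 0.6 = 30.96°;  2α = 61.93°
edge 0: e_0 = (+1.70, -0.90);  n_0 = (-0.4679, -0.8838)
edge 3: e_3 = (-0.98, +2.35);  n_3 = (+0.9230, +0.3849)
∠(n_0, n_3) = 140.53°
δ = |180° − 140.53°| = 39.47°
39.47° ≤ 2α = 61.93°  →  valid

δ = 39.47°, valid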